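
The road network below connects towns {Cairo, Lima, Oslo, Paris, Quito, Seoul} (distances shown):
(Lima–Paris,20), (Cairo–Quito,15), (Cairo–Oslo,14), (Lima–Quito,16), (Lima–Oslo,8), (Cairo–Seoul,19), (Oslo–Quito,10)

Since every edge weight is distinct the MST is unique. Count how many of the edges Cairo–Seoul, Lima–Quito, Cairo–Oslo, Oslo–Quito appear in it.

Sort edges by weight, then run Kruskal:
Lima–Oslo (8): add — endpoints in different components.
Oslo–Quito (10): add — endpoints in different components.
Cairo–Oslo (14): add — endpoints in different components.
Cairo–Quito (15): skip — Quito and Cairo already connected.
Lima–Quito (16): skip — Quito and Lima already connected.
Cairo–Seoul (19): add — endpoints in different components.
Lima–Paris (20): add — endpoints in different components.
MST edge set: {Lima–Oslo, Oslo–Quito, Cairo–Oslo, Cairo–Seoul, Lima–Paris}.
Of the listed edges, {Cairo–Seoul, Cairo–Oslo, Oslo–Quito} are in the MST → 3.

3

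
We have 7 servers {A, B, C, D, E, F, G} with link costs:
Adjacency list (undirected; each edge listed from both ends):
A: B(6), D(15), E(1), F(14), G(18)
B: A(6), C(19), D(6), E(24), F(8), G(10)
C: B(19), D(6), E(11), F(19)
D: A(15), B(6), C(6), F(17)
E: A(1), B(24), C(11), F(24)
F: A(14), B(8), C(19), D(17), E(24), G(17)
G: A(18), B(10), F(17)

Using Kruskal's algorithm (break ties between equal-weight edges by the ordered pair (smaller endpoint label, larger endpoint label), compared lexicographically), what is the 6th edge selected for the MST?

B-G

Kruskal: consider edges lightest-first.
A–E (1): add — endpoints in different components.
A–B (6): add — endpoints in different components.
B–D (6): add — endpoints in different components.
C–D (6): add — endpoints in different components.
B–F (8): add — endpoints in different components.
B–G (10): add — endpoints in different components.
The 6th edge added is B–G.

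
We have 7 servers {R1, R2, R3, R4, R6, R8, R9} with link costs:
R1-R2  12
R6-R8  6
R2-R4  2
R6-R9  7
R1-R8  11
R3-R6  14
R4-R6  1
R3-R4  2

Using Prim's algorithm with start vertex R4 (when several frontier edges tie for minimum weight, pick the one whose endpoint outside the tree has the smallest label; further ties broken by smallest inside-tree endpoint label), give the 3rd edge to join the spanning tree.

R3-R4

Prim's algorithm from R4:
Step 1: frontier [R4-R6 1, R2-R4 2, R3-R4 2] → take R4-R6 (1); add R6.
Step 2: frontier [R2-R4 2, R3-R4 2, R6-R8 6, R6-R9 7, R3-R6 14] → take R2-R4 (2); add R2.
Step 3: frontier [R1-R2 12, R3-R4 2, R6-R8 6, R6-R9 7, R3-R6 14] → take R3-R4 (2); add R3.
Step 4: frontier [R1-R2 12, R6-R8 6, R6-R9 7] → take R6-R8 (6); add R8.
Step 5: frontier [R1-R2 12, R6-R9 7, R1-R8 11] → take R6-R9 (7); add R9.
Step 6: frontier [R1-R2 12, R1-R8 11] → take R1-R8 (11); add R1.
The 3rd edge added is R3-R4.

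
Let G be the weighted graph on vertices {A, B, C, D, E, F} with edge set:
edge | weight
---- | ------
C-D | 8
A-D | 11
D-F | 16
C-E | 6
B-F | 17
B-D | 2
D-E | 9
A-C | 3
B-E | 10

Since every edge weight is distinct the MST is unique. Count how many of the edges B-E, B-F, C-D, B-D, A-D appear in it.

2

Sort edges by weight, then run Kruskal:
B-D (2): add — endpoints in different components.
A-C (3): add — endpoints in different components.
C-E (6): add — endpoints in different components.
C-D (8): add — endpoints in different components.
D-E (9): skip — D and E already connected.
B-E (10): skip — B and E already connected.
A-D (11): skip — A and D already connected.
D-F (16): add — endpoints in different components.
MST edge set: {B-D, A-C, C-E, C-D, D-F}.
Of the listed edges, {C-D, B-D} are in the MST → 2.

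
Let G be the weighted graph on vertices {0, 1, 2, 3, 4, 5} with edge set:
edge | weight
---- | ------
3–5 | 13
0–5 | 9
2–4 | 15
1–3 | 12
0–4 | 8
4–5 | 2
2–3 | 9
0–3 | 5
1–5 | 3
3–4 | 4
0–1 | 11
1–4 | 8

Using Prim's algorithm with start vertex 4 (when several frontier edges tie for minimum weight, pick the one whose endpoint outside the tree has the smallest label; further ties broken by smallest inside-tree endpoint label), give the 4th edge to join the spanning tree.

0-3

Prim, starting at 4.
Step 1: frontier [4–5 2, 3–4 4, 0–4 8, 1–4 8, 2–4 15] → take 4–5 (2); add 5.
Step 2: frontier [3–4 4, 0–4 8, 1–4 8, 2–4 15, 1–5 3, 0–5 9, 3–5 13] → take 1–5 (3); add 1.
Step 3: frontier [0–1 11, 1–3 12, 3–4 4, 0–4 8, 2–4 15, 0–5 9, 3–5 13] → take 3–4 (4); add 3.
Step 4: frontier [0–1 11, 0–3 5, 2–3 9, 0–4 8, 2–4 15, 0–5 9] → take 0–3 (5); add 0.
Step 5: frontier [2–3 9, 2–4 15] → take 2–3 (9); add 2.
The 4th edge added is 0–3.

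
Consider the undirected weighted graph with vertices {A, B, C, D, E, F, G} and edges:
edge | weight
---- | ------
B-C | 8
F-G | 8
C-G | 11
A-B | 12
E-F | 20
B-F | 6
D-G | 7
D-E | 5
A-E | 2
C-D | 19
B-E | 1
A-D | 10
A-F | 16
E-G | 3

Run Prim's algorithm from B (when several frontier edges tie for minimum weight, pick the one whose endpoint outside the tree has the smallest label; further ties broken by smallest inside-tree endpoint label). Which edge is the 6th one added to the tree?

Grow the tree from B using Prim:
Step 1: cheapest edge leaving the tree is B-E (1); add E.
Step 2: cheapest edge leaving the tree is A-E (2); add A.
Step 3: cheapest edge leaving the tree is E-G (3); add G.
Step 4: cheapest edge leaving the tree is D-E (5); add D.
Step 5: cheapest edge leaving the tree is B-F (6); add F.
Step 6: cheapest edge leaving the tree is B-C (8); add C.
The 6th edge added is B-C.

B-C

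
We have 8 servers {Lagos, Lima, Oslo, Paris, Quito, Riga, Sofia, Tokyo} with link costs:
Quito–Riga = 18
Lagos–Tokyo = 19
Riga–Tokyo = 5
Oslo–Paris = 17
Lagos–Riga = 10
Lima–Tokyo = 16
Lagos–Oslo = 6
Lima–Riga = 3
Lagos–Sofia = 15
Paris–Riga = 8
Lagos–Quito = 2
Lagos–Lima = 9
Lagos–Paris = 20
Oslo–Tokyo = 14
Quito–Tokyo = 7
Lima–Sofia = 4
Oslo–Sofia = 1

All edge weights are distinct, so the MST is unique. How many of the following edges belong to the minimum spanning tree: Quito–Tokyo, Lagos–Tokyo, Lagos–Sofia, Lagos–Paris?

Kruskal: consider edges lightest-first.
Oslo–Sofia (1): add — endpoints in different components.
Lagos–Quito (2): add — endpoints in different components.
Lima–Riga (3): add — endpoints in different components.
Lima–Sofia (4): add — endpoints in different components.
Riga–Tokyo (5): add — endpoints in different components.
Lagos–Oslo (6): add — endpoints in different components.
Quito–Tokyo (7): skip — Quito and Tokyo already connected.
Paris–Riga (8): add — endpoints in different components.
MST edge set: {Oslo–Sofia, Lagos–Quito, Lima–Riga, Lima–Sofia, Riga–Tokyo, Lagos–Oslo, Paris–Riga}.
Of the listed edges, {} are in the MST → 0.

0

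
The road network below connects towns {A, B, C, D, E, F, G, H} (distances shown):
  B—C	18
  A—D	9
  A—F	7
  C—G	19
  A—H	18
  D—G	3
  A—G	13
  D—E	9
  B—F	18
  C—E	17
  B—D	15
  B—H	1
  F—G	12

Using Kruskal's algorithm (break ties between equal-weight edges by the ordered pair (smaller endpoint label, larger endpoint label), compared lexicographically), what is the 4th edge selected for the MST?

Sort edges by weight, then run Kruskal:
B—H (1): add — endpoints in different components.
D—G (3): add — endpoints in different components.
A—F (7): add — endpoints in different components.
A—D (9): add — endpoints in different components.
D—E (9): add — endpoints in different components.
F—G (12): skip — F and G already connected.
A—G (13): skip — A and G already connected.
B—D (15): add — endpoints in different components.
C—E (17): add — endpoints in different components.
The 4th edge added is A—D.

A-D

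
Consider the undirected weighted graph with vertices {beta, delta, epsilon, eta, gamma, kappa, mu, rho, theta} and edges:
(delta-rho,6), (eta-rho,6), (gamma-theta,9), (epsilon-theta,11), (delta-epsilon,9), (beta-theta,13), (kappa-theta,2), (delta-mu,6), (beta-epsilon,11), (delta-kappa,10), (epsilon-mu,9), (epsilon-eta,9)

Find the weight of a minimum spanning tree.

59

Kruskal: consider edges lightest-first.
kappa-theta (2): add — endpoints in different components.
delta-mu (6): add — endpoints in different components.
delta-rho (6): add — endpoints in different components.
eta-rho (6): add — endpoints in different components.
delta-epsilon (9): add — endpoints in different components.
epsilon-eta (9): skip — epsilon and eta already connected.
epsilon-mu (9): skip — epsilon and mu already connected.
gamma-theta (9): add — endpoints in different components.
delta-kappa (10): add — endpoints in different components.
beta-epsilon (11): add — endpoints in different components.
MST edges: kappa-theta, delta-mu, delta-rho, eta-rho, delta-epsilon, gamma-theta, delta-kappa, beta-epsilon; total weight 2+6+6+6+9+9+10+11 = 59.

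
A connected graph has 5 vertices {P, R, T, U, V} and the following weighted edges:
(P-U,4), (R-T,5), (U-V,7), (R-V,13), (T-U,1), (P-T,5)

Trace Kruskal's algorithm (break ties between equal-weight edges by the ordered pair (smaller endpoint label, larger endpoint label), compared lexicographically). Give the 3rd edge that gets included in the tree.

Kruskal's algorithm — process edges by increasing weight (ties by edge label):
T-U (1): add. Components now {R} {T,U} {V} {P}
P-U (4): add. Components now {R} {P,T,U} {V}
P-T (5): skip — T and P already connected.
R-T (5): add. Components now {P,R,T,U} {V}
U-V (7): add. Components now {P,R,T,U,V}
The 3rd edge added is R-T.

R-T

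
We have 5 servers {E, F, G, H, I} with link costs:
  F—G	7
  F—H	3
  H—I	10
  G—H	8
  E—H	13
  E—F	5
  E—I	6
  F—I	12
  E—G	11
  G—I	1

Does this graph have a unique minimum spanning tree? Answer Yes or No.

Yes

Kruskal's algorithm — process edges by increasing weight (ties by edge label):
G—I (1): add. Components now {E} {F} {G,I} {H}
F—H (3): add. Components now {E} {F,H} {G,I}
E—F (5): add. Components now {E,F,H} {G,I}
E—I (6): add. Components now {E,F,G,H,I}
Every non-tree edge has weight strictly greater than the heaviest edge on the tree path between its endpoints, so the MST is unique.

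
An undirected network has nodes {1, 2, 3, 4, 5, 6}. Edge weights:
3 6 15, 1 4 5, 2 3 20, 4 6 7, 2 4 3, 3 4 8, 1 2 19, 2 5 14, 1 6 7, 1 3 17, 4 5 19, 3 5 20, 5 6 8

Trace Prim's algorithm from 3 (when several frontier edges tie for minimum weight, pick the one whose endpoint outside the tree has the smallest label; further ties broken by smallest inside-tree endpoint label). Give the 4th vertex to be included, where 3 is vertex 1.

1

Prim, starting at 3.
Step 1: cheapest edge leaving the tree is 3 4 (8); add 4.
Step 2: cheapest edge leaving the tree is 2 4 (3); add 2.
Step 3: cheapest edge leaving the tree is 1 4 (5); add 1.
Step 4: cheapest edge leaving the tree is 1 6 (7); add 6.
Step 5: cheapest edge leaving the tree is 5 6 (8); add 5.
Vertex order: 3, 4, 2, 1, 6, 5. The 4th vertex is 1.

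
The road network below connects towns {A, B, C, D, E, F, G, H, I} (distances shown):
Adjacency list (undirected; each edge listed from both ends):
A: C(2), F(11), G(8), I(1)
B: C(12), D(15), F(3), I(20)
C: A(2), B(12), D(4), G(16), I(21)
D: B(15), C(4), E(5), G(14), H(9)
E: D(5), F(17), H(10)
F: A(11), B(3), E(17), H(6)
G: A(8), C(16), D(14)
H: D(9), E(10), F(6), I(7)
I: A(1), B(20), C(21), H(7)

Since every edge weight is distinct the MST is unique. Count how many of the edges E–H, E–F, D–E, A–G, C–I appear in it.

2

Kruskal's algorithm — process edges by increasing weight (ties by edge label):
A–I (1): add — endpoints in different components.
A–C (2): add — endpoints in different components.
B–F (3): add — endpoints in different components.
C–D (4): add — endpoints in different components.
D–E (5): add — endpoints in different components.
F–H (6): add — endpoints in different components.
H–I (7): add — endpoints in different components.
A–G (8): add — endpoints in different components.
MST edge set: {A–I, A–C, B–F, C–D, D–E, F–H, H–I, A–G}.
Of the listed edges, {D–E, A–G} are in the MST → 2.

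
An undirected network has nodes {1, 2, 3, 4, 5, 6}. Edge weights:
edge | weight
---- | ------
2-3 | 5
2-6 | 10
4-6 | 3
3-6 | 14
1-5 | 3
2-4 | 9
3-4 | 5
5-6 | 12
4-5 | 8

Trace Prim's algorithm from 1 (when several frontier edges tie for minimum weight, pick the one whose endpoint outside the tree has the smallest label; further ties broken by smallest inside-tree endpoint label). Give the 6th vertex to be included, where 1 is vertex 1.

2

Grow the tree from 1 using Prim:
Step 1: cheapest edge leaving the tree is 1-5 (3); add 5.
Step 2: cheapest edge leaving the tree is 4-5 (8); add 4.
Step 3: cheapest edge leaving the tree is 4-6 (3); add 6.
Step 4: cheapest edge leaving the tree is 3-4 (5); add 3.
Step 5: cheapest edge leaving the tree is 2-3 (5); add 2.
Vertex order: 1, 5, 4, 6, 3, 2. The 6th vertex is 2.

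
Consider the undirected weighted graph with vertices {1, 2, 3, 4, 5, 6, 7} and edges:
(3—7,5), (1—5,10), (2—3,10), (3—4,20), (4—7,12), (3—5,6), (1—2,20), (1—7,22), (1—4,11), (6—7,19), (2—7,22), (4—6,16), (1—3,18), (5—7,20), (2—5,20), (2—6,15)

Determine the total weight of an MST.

Prim's algorithm from 6:
Step 1: cheapest edge leaving the tree is 2—6 (15); add 2.
Step 2: cheapest edge leaving the tree is 2—3 (10); add 3.
Step 3: cheapest edge leaving the tree is 3—7 (5); add 7.
Step 4: cheapest edge leaving the tree is 3—5 (6); add 5.
Step 5: cheapest edge leaving the tree is 1—5 (10); add 1.
Step 6: cheapest edge leaving the tree is 1—4 (11); add 4.
MST edges: 2—6, 2—3, 3—7, 3—5, 1—5, 1—4; total weight 15+10+5+6+10+11 = 57.

57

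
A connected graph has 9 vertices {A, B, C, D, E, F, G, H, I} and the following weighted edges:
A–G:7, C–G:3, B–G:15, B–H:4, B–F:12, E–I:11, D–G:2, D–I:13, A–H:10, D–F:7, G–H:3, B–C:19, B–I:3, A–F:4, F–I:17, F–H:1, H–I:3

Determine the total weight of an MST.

30

Kruskal: consider edges lightest-first.
F–H (1): add — endpoints in different components.
D–G (2): add — endpoints in different components.
B–I (3): add — endpoints in different components.
C–G (3): add — endpoints in different components.
G–H (3): add — endpoints in different components.
H–I (3): add — endpoints in different components.
A–F (4): add — endpoints in different components.
B–H (4): skip — B and H already connected.
A–G (7): skip — A and G already connected.
D–F (7): skip — D and F already connected.
A–H (10): skip — A and H already connected.
E–I (11): add — endpoints in different components.
MST edges: F–H, D–G, B–I, C–G, G–H, H–I, A–F, E–I; total weight 1+2+3+3+3+3+4+11 = 30.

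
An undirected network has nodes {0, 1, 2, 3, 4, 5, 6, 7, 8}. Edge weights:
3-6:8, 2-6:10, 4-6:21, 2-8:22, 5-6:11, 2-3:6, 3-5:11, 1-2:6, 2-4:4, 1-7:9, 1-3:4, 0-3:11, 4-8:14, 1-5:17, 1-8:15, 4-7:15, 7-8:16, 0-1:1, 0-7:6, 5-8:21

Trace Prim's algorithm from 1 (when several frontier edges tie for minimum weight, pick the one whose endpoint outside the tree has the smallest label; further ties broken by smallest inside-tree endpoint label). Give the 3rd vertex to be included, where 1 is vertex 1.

3

Prim, starting at 1.
Step 1: cheapest edge leaving the tree is 0-1 (1); add 0.
Step 2: cheapest edge leaving the tree is 1-3 (4); add 3.
Step 3: cheapest edge leaving the tree is 1-2 (6); add 2.
Step 4: cheapest edge leaving the tree is 2-4 (4); add 4.
Step 5: cheapest edge leaving the tree is 0-7 (6); add 7.
Step 6: cheapest edge leaving the tree is 3-6 (8); add 6.
Step 7: cheapest edge leaving the tree is 3-5 (11); add 5.
Step 8: cheapest edge leaving the tree is 4-8 (14); add 8.
Vertex order: 1, 0, 3, 2, 4, 7, 6, 5, 8. The 3rd vertex is 3.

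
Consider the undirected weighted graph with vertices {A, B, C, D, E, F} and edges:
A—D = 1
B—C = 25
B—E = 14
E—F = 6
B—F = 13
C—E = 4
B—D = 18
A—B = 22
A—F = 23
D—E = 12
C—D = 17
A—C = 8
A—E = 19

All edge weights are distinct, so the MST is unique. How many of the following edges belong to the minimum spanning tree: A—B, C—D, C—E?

Kruskal's algorithm — process edges by increasing weight (ties by edge label):
A—D (1): add. Components now {A,D} {B} {C} {E} {F}
C—E (4): add. Components now {A,D} {B} {C,E} {F}
E—F (6): add. Components now {A,D} {B} {C,E,F}
A—C (8): add. Components now {A,C,D,E,F} {B}
D—E (12): skip — D and E already connected.
B—F (13): add. Components now {A,B,C,D,E,F}
MST edge set: {A—D, C—E, E—F, A—C, B—F}.
Of the listed edges, {C—E} are in the MST → 1.

1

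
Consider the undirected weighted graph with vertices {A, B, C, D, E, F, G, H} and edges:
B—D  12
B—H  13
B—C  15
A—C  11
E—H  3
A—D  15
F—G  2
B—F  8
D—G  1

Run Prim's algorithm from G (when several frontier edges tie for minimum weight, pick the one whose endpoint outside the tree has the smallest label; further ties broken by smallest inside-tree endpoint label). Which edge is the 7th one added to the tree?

Prim, starting at G.
Step 1: frontier [D—G 1, F—G 2] → take D—G (1); add D.
Step 2: frontier [B—D 12, A—D 15, F—G 2] → take F—G (2); add F.
Step 3: frontier [B—D 12, A—D 15, B—F 8] → take B—F (8); add B.
Step 4: frontier [B—H 13, B—C 15, A—D 15] → take B—H (13); add H.
Step 5: frontier [B—C 15, A—D 15, E—H 3] → take E—H (3); add E.
Step 6: frontier [B—C 15, A—D 15] → take A—D (15); add A.
Step 7: frontier [A—C 11, B—C 15] → take A—C (11); add C.
The 7th edge added is A—C.

A-C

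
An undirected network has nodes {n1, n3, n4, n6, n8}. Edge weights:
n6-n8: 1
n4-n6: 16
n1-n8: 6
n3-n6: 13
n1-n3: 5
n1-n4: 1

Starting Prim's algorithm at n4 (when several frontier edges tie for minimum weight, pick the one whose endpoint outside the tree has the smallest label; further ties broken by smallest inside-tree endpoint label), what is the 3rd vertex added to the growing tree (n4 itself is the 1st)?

n3

Grow the tree from n4 using Prim:
Step 1: frontier [n1-n4 1, n4-n6 16] → take n1-n4 (1); add n1.
Step 2: frontier [n1-n3 5, n1-n8 6, n4-n6 16] → take n1-n3 (5); add n3.
Step 3: frontier [n1-n8 6, n3-n6 13, n4-n6 16] → take n1-n8 (6); add n8.
Step 4: frontier [n3-n6 13, n4-n6 16, n6-n8 1] → take n6-n8 (1); add n6.
Vertex order: n4, n1, n3, n8, n6. The 3rd vertex is n3.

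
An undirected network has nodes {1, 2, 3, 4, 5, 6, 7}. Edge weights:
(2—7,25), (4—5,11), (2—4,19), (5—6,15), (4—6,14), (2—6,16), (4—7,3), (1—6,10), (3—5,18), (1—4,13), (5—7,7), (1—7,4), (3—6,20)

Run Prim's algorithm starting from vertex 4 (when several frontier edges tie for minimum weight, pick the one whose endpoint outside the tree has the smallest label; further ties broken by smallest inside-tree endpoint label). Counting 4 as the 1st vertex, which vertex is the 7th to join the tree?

3

Prim, starting at 4.
Step 1: frontier [4—7 3, 4—5 11, 1—4 13, 4—6 14, 2—4 19] → take 4—7 (3); add 7.
Step 2: frontier [4—5 11, 1—4 13, 4—6 14, 2—4 19, 1—7 4, 5—7 7, 2—7 25] → take 1—7 (4); add 1.
Step 3: frontier [1—6 10, 4—5 11, 4—6 14, 2—4 19, 5—7 7, 2—7 25] → take 5—7 (7); add 5.
Step 4: frontier [1—6 10, 4—6 14, 2—4 19, 5—6 15, 3—5 18, 2—7 25] → take 1—6 (10); add 6.
Step 5: frontier [2—4 19, 3—5 18, 2—6 16, 3—6 20, 2—7 25] → take 2—6 (16); add 2.
Step 6: frontier [3—5 18, 3—6 20] → take 3—5 (18); add 3.
Vertex order: 4, 7, 1, 5, 6, 2, 3. The 7th vertex is 3.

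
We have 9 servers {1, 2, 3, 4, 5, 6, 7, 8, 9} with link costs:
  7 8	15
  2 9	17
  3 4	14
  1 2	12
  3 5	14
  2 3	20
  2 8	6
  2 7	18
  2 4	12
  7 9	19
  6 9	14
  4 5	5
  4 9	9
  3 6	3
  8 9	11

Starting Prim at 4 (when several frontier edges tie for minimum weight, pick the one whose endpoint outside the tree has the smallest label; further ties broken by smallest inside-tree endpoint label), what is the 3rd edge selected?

Prim, starting at 4.
Step 1: cheapest edge leaving the tree is 4 5 (5); add 5.
Step 2: cheapest edge leaving the tree is 4 9 (9); add 9.
Step 3: cheapest edge leaving the tree is 8 9 (11); add 8.
Step 4: cheapest edge leaving the tree is 2 8 (6); add 2.
Step 5: cheapest edge leaving the tree is 1 2 (12); add 1.
Step 6: cheapest edge leaving the tree is 3 4 (14); add 3.
Step 7: cheapest edge leaving the tree is 3 6 (3); add 6.
Step 8: cheapest edge leaving the tree is 7 8 (15); add 7.
The 3rd edge added is 8 9.

8-9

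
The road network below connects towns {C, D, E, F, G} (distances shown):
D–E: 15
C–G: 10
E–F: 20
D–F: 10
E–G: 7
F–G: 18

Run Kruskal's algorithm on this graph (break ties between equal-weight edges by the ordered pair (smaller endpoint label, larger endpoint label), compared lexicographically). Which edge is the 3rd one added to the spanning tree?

D-F

Kruskal's algorithm — process edges by increasing weight (ties by edge label):
E–G (7): add — endpoints in different components.
C–G (10): add — endpoints in different components.
D–F (10): add — endpoints in different components.
D–E (15): add — endpoints in different components.
The 3rd edge added is D–F.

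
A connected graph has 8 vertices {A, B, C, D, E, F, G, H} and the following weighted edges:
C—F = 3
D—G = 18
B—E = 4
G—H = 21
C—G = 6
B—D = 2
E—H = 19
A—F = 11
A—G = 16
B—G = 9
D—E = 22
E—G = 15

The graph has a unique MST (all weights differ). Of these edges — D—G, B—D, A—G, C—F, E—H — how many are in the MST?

3

Sort edges by weight, then run Kruskal:
B—D (2): add — endpoints in different components.
C—F (3): add — endpoints in different components.
B—E (4): add — endpoints in different components.
C—G (6): add — endpoints in different components.
B—G (9): add — endpoints in different components.
A—F (11): add — endpoints in different components.
E—G (15): skip — E and G already connected.
A—G (16): skip — A and G already connected.
D—G (18): skip — D and G already connected.
E—H (19): add — endpoints in different components.
MST edge set: {B—D, C—F, B—E, C—G, B—G, A—F, E—H}.
Of the listed edges, {B—D, C—F, E—H} are in the MST → 3.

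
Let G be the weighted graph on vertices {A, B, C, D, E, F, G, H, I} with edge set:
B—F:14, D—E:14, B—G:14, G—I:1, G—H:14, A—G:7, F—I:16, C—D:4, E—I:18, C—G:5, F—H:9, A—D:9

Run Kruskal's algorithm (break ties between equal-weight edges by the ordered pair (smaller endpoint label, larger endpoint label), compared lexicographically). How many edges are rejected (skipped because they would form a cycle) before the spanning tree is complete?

Sort edges by weight, then run Kruskal:
G—I (1): add — endpoints in different components.
C—D (4): add — endpoints in different components.
C—G (5): add — endpoints in different components.
A—G (7): add — endpoints in different components.
A—D (9): skip — A and D already connected.
F—H (9): add — endpoints in different components.
B—F (14): add — endpoints in different components.
B—G (14): add — endpoints in different components.
D—E (14): add — endpoints in different components.
Edges rejected before the tree was complete: 1.

1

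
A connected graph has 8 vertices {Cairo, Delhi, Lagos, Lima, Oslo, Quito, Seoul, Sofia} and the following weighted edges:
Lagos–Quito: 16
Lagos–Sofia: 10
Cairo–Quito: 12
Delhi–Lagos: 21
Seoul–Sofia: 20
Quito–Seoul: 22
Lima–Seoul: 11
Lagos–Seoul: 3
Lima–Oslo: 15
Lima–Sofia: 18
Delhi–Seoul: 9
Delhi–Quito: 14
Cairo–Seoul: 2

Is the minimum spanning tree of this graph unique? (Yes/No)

Kruskal's algorithm — process edges by increasing weight (ties by edge label):
Cairo–Seoul (2): add — endpoints in different components.
Lagos–Seoul (3): add — endpoints in different components.
Delhi–Seoul (9): add — endpoints in different components.
Lagos–Sofia (10): add — endpoints in different components.
Lima–Seoul (11): add — endpoints in different components.
Cairo–Quito (12): add — endpoints in different components.
Delhi–Quito (14): skip — Quito and Delhi already connected.
Lima–Oslo (15): add — endpoints in different components.
Every non-tree edge has weight strictly greater than the heaviest edge on the tree path between its endpoints, so the MST is unique.

Yes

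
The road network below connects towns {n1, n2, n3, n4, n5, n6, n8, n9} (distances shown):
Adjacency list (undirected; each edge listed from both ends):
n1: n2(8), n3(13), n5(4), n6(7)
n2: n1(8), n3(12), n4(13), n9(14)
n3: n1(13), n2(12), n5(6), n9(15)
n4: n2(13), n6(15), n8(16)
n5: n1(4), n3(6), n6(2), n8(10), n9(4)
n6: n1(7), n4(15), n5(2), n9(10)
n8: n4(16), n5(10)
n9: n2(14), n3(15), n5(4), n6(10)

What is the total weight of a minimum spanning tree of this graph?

47

Sort edges by weight, then run Kruskal:
n5-n6 (2): add — endpoints in different components.
n1-n5 (4): add — endpoints in different components.
n5-n9 (4): add — endpoints in different components.
n3-n5 (6): add — endpoints in different components.
n1-n6 (7): skip — n1 and n6 already connected.
n1-n2 (8): add — endpoints in different components.
n5-n8 (10): add — endpoints in different components.
n6-n9 (10): skip — n6 and n9 already connected.
n2-n3 (12): skip — n2 and n3 already connected.
n1-n3 (13): skip — n1 and n3 already connected.
n2-n4 (13): add — endpoints in different components.
MST edges: n5-n6, n1-n5, n5-n9, n3-n5, n1-n2, n5-n8, n2-n4; total weight 2+4+4+6+8+10+13 = 47.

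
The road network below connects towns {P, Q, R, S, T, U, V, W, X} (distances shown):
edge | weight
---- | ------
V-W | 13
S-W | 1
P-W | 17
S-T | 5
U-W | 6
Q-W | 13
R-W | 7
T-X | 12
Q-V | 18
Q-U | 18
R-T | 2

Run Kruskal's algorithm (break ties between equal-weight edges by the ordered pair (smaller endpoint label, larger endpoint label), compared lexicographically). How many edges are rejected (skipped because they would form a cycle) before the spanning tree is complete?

Sort edges by weight, then run Kruskal:
S-W (1): add — endpoints in different components.
R-T (2): add — endpoints in different components.
S-T (5): add — endpoints in different components.
U-W (6): add — endpoints in different components.
R-W (7): skip — W and R already connected.
T-X (12): add — endpoints in different components.
Q-W (13): add — endpoints in different components.
V-W (13): add — endpoints in different components.
P-W (17): add — endpoints in different components.
Edges rejected before the tree was complete: 1.

1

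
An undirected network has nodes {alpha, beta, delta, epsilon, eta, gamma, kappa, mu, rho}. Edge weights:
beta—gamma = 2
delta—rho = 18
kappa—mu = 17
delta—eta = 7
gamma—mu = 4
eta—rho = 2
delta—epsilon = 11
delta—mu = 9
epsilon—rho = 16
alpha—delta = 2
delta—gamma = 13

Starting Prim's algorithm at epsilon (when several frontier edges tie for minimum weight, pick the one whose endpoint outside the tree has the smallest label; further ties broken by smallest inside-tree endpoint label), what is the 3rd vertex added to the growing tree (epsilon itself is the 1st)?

Grow the tree from epsilon using Prim:
Step 1: frontier [delta—epsilon 11, epsilon—rho 16] → take delta—epsilon (11); add delta.
Step 2: frontier [alpha—delta 2, delta—eta 7, delta—mu 9, delta—gamma 13, delta—rho 18, epsilon—rho 16] → take alpha—delta (2); add alpha.
Step 3: frontier [delta—eta 7, delta—mu 9, delta—gamma 13, delta—rho 18, epsilon—rho 16] → take delta—eta (7); add eta.
Step 4: frontier [delta—mu 9, delta—gamma 13, delta—rho 18, epsilon—rho 16, eta—rho 2] → take eta—rho (2); add rho.
Step 5: frontier [delta—mu 9, delta—gamma 13] → take delta—mu (9); add mu.
Step 6: frontier [delta—gamma 13, gamma—mu 4, kappa—mu 17] → take gamma—mu (4); add gamma.
Step 7: frontier [beta—gamma 2, kappa—mu 17] → take beta—gamma (2); add beta.
Step 8: frontier [kappa—mu 17] → take kappa—mu (17); add kappa.
Vertex order: epsilon, delta, alpha, eta, rho, mu, gamma, beta, kappa. The 3rd vertex is alpha.

alpha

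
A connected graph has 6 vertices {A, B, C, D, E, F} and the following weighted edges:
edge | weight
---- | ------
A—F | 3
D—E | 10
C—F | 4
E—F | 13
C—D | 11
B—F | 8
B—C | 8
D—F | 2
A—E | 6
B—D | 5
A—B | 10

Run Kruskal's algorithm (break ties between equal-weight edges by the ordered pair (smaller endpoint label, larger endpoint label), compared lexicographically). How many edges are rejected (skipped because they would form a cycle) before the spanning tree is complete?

0

Kruskal's algorithm — process edges by increasing weight (ties by edge label):
D—F (2): add. Components now {A} {B} {C} {D,F} {E}
A—F (3): add. Components now {A,D,F} {B} {C} {E}
C—F (4): add. Components now {A,C,D,F} {B} {E}
B—D (5): add. Components now {A,B,C,D,F} {E}
A—E (6): add. Components now {A,B,C,D,E,F}
Edges rejected before the tree was complete: 0.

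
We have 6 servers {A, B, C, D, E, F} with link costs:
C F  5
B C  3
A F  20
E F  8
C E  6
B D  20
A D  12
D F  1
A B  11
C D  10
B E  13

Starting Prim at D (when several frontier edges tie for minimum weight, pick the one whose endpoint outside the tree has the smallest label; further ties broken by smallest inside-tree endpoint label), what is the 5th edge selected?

Grow the tree from D using Prim:
Step 1: cheapest edge leaving the tree is D F (1); add F.
Step 2: cheapest edge leaving the tree is C F (5); add C.
Step 3: cheapest edge leaving the tree is B C (3); add B.
Step 4: cheapest edge leaving the tree is C E (6); add E.
Step 5: cheapest edge leaving the tree is A B (11); add A.
The 5th edge added is A B.

A-B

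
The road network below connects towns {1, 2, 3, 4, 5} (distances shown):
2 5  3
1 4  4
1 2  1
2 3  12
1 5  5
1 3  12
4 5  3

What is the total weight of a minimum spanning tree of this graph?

19

Prim, starting at 3.
Step 1: frontier [1 3 12, 2 3 12] → take 1 3 (12); add 1.
Step 2: frontier [1 2 1, 1 4 4, 1 5 5, 2 3 12] → take 1 2 (1); add 2.
Step 3: frontier [1 4 4, 1 5 5, 2 5 3] → take 2 5 (3); add 5.
Step 4: frontier [1 4 4, 4 5 3] → take 4 5 (3); add 4.
MST edges: 1 3, 1 2, 2 5, 4 5; total weight 12+1+3+3 = 19.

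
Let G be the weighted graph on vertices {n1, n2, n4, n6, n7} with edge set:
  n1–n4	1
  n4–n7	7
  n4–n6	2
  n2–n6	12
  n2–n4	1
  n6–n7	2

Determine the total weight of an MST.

6

Kruskal: consider edges lightest-first.
n1–n4 (1): add. Components now {n1,n4} {n6} {n2} {n7}
n2–n4 (1): add. Components now {n1,n2,n4} {n6} {n7}
n4–n6 (2): add. Components now {n1,n2,n4,n6} {n7}
n6–n7 (2): add. Components now {n1,n2,n4,n6,n7}
MST edges: n1–n4, n2–n4, n4–n6, n6–n7; total weight 1+1+2+2 = 6.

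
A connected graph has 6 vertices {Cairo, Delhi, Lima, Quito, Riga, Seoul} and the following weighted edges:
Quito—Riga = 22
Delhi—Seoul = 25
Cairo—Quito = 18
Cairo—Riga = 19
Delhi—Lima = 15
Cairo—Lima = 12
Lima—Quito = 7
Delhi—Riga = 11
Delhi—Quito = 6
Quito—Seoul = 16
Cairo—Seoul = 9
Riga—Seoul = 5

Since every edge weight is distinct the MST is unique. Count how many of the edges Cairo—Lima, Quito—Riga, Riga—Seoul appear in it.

1

Sort edges by weight, then run Kruskal:
Riga—Seoul (5): add — endpoints in different components.
Delhi—Quito (6): add — endpoints in different components.
Lima—Quito (7): add — endpoints in different components.
Cairo—Seoul (9): add — endpoints in different components.
Delhi—Riga (11): add — endpoints in different components.
MST edge set: {Riga—Seoul, Delhi—Quito, Lima—Quito, Cairo—Seoul, Delhi—Riga}.
Of the listed edges, {Riga—Seoul} are in the MST → 1.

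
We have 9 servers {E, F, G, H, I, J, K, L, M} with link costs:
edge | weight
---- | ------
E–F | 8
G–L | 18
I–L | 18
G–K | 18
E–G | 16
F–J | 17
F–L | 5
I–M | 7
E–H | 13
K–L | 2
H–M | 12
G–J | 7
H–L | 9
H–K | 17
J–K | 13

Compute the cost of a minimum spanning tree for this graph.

63

Grow the tree from E using Prim:
Step 1: cheapest edge leaving the tree is E–F (8); add F.
Step 2: cheapest edge leaving the tree is F–L (5); add L.
Step 3: cheapest edge leaving the tree is K–L (2); add K.
Step 4: cheapest edge leaving the tree is H–L (9); add H.
Step 5: cheapest edge leaving the tree is H–M (12); add M.
Step 6: cheapest edge leaving the tree is I–M (7); add I.
Step 7: cheapest edge leaving the tree is J–K (13); add J.
Step 8: cheapest edge leaving the tree is G–J (7); add G.
MST edges: E–F, F–L, K–L, H–L, H–M, I–M, J–K, G–J; total weight 8+5+2+9+12+7+13+7 = 63.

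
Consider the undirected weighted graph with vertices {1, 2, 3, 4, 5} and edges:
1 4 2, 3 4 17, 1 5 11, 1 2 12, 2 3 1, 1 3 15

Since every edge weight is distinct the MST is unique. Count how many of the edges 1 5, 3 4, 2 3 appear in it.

2

Sort edges by weight, then run Kruskal:
2 3 (1): add — endpoints in different components.
1 4 (2): add — endpoints in different components.
1 5 (11): add — endpoints in different components.
1 2 (12): add — endpoints in different components.
MST edge set: {2 3, 1 4, 1 5, 1 2}.
Of the listed edges, {1 5, 2 3} are in the MST → 2.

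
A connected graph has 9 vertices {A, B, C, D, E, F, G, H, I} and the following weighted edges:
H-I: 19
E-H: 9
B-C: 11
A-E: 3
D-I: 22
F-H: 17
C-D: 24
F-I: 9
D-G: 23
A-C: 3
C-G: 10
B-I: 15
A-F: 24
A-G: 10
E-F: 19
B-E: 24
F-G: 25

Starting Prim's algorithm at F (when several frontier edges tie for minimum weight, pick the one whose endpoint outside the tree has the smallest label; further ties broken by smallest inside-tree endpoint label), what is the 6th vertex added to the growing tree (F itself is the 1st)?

Prim's algorithm from F:
Step 1: cheapest edge leaving the tree is F-I (9); add I.
Step 2: cheapest edge leaving the tree is B-I (15); add B.
Step 3: cheapest edge leaving the tree is B-C (11); add C.
Step 4: cheapest edge leaving the tree is A-C (3); add A.
Step 5: cheapest edge leaving the tree is A-E (3); add E.
Step 6: cheapest edge leaving the tree is E-H (9); add H.
Step 7: cheapest edge leaving the tree is A-G (10); add G.
Step 8: cheapest edge leaving the tree is D-I (22); add D.
Vertex order: F, I, B, C, A, E, H, G, D. The 6th vertex is E.

E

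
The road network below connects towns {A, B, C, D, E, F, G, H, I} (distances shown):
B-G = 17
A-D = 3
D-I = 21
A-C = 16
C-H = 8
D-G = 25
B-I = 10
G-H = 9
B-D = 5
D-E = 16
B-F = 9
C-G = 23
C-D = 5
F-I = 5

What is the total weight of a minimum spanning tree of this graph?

Kruskal: consider edges lightest-first.
A-D (3): add — endpoints in different components.
B-D (5): add — endpoints in different components.
C-D (5): add — endpoints in different components.
F-I (5): add — endpoints in different components.
C-H (8): add — endpoints in different components.
B-F (9): add — endpoints in different components.
G-H (9): add — endpoints in different components.
B-I (10): skip — B and I already connected.
A-C (16): skip — A and C already connected.
D-E (16): add — endpoints in different components.
MST edges: A-D, B-D, C-D, F-I, C-H, B-F, G-H, D-E; total weight 3+5+5+5+8+9+9+16 = 60.

60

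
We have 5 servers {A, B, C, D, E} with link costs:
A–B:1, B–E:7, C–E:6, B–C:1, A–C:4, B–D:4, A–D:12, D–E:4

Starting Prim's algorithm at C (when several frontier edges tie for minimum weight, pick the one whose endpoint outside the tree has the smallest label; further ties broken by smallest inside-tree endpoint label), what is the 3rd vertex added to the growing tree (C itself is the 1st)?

A

Prim, starting at C.
Step 1: cheapest edge leaving the tree is B–C (1); add B.
Step 2: cheapest edge leaving the tree is A–B (1); add A.
Step 3: cheapest edge leaving the tree is B–D (4); add D.
Step 4: cheapest edge leaving the tree is D–E (4); add E.
Vertex order: C, B, A, D, E. The 3rd vertex is A.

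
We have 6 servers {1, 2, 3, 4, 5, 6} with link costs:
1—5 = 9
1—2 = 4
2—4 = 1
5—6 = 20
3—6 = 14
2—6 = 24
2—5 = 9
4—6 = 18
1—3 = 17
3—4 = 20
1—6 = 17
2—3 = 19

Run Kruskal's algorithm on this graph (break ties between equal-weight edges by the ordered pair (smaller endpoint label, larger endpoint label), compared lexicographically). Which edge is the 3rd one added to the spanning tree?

Kruskal: consider edges lightest-first.
2—4 (1): add. Components now {1} {2,4} {3} {5} {6}
1—2 (4): add. Components now {1,2,4} {3} {5} {6}
1—5 (9): add. Components now {1,2,4,5} {3} {6}
2—5 (9): skip — 2 and 5 already connected.
3—6 (14): add. Components now {1,2,4,5} {3,6}
1—3 (17): add. Components now {1,2,3,4,5,6}
The 3rd edge added is 1—5.

1-5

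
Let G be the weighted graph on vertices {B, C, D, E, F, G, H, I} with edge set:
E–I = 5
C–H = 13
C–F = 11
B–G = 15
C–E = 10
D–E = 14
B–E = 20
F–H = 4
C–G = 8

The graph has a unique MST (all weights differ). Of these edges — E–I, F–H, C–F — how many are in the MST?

Sort edges by weight, then run Kruskal:
F–H (4): add — endpoints in different components.
E–I (5): add — endpoints in different components.
C–G (8): add — endpoints in different components.
C–E (10): add — endpoints in different components.
C–F (11): add — endpoints in different components.
C–H (13): skip — C and H already connected.
D–E (14): add — endpoints in different components.
B–G (15): add — endpoints in different components.
MST edge set: {F–H, E–I, C–G, C–E, C–F, D–E, B–G}.
Of the listed edges, {E–I, F–H, C–F} are in the MST → 3.

3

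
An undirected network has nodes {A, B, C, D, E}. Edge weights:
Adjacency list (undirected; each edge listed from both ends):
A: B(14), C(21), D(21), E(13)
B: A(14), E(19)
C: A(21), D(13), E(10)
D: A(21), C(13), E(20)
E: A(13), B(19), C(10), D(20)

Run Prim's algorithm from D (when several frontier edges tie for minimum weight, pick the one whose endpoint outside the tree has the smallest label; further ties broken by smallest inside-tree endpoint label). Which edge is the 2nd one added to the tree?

Prim's algorithm from D:
Step 1: frontier [C D 13, D E 20, A D 21] → take C D (13); add C.
Step 2: frontier [C E 10, A C 21, D E 20, A D 21] → take C E (10); add E.
Step 3: frontier [A C 21, A D 21, A E 13, B E 19] → take A E (13); add A.
Step 4: frontier [A B 14, B E 19] → take A B (14); add B.
The 2nd edge added is C E.

C-E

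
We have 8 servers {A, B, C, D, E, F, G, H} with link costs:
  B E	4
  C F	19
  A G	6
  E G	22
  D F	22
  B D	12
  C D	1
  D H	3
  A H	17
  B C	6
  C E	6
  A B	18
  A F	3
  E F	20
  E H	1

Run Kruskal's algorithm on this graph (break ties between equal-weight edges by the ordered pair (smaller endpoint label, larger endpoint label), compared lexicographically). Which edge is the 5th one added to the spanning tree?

B-E

Kruskal: consider edges lightest-first.
C D (1): add — endpoints in different components.
E H (1): add — endpoints in different components.
A F (3): add — endpoints in different components.
D H (3): add — endpoints in different components.
B E (4): add — endpoints in different components.
A G (6): add — endpoints in different components.
B C (6): skip — B and C already connected.
C E (6): skip — C and E already connected.
B D (12): skip — B and D already connected.
A H (17): add — endpoints in different components.
The 5th edge added is B E.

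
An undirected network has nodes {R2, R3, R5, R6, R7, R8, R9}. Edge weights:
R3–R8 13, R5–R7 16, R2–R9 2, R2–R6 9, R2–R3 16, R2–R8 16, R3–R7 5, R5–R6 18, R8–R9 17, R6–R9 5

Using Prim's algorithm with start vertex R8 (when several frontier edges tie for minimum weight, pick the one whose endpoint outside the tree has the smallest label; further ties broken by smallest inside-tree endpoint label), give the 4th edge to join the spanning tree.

Prim, starting at R8.
Step 1: cheapest edge leaving the tree is R3–R8 (13); add R3.
Step 2: cheapest edge leaving the tree is R3–R7 (5); add R7.
Step 3: cheapest edge leaving the tree is R2–R3 (16); add R2.
Step 4: cheapest edge leaving the tree is R2–R9 (2); add R9.
Step 5: cheapest edge leaving the tree is R6–R9 (5); add R6.
Step 6: cheapest edge leaving the tree is R5–R7 (16); add R5.
The 4th edge added is R2–R9.

R2-R9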